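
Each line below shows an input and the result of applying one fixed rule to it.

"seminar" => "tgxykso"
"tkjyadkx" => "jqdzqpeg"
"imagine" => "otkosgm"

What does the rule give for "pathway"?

The rule is to shift every letter 6 places forward in the alphabet (wrapping around), then move the last 3 characters to the front (rotate right by 3).
On "pathway": the first step gives "vgzncge", and the second then gives "cgevgzn".

cgevgzn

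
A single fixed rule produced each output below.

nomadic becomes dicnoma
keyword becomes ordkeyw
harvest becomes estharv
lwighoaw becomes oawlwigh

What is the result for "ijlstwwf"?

In each case the input is transformed by: move the last 3 characters to the front (rotate right by 3).
"ijlstwwf" → "wwfijlst".

wwfijlst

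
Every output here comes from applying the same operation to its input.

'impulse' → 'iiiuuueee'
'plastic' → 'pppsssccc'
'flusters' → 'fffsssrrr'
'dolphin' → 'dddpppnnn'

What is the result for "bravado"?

bbbvvvooo

Looking at the pairs, the operation is to keep one character in every 3, starting at position 1 (positions 1st, 4th, 7th, ...), then repeat every character 3 times.
"bravado" → "bvo" → "bbbvvvooo".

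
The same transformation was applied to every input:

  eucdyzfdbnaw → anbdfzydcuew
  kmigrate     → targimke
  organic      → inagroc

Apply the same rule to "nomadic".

idamonc

Each output is the input with this applied: move the last character to the front, then reverse the string.
Working it through for "nomadic": intermediate "cnomadi", final "idamonc".
(Check on "organic": → "corgani" → "inagroc" ✓)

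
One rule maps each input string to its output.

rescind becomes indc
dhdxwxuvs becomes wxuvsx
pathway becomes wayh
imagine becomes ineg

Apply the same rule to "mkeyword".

wordy

Looking at the pairs, the operation is to delete the first 3 characters, then move the first character to the end.
Applying both steps to "mkeyword": "yword", then "wordy".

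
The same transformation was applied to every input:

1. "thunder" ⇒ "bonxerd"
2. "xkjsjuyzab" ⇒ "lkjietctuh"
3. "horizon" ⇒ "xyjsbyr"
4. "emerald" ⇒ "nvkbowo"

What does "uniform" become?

wbypsxe

Each output is the input with this applied: shift every letter 10 places forward in the alphabet (wrapping around), then reverse the string.
Working it through for "uniform": intermediate "exspybw", final "wbypsxe".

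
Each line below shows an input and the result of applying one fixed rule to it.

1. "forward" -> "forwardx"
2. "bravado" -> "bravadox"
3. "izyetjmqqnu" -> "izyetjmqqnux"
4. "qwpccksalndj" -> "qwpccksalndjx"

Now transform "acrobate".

Looking at the pairs, the operation is to append "x".
Applying that to "acrobate" gives "acrobatex".

acrobatex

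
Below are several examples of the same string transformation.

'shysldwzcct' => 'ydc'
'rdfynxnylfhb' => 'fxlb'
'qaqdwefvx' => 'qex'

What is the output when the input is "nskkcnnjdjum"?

Rule — keep one character in every 3, starting at position 3 (positions 3rd, 6th, 9th, ...).
On "nskkcnnjdjum" that produces "kndm".

kndm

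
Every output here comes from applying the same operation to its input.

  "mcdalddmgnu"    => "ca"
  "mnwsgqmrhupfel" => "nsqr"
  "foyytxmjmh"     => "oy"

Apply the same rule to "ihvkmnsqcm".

Each output is the input with this applied: keep every other character starting from the second (positions 2nd, 4th, 6th, ...), then delete the last 3 characters.
Working it through for "ihvkmnsqcm": intermediate "hknqm", final "hk".

hk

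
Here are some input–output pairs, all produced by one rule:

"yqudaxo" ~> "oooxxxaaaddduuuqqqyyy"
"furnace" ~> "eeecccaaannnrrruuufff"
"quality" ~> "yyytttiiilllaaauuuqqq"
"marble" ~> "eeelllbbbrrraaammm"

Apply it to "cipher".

rrreeehhhpppiiiccc

Rule — reverse the string, then repeat every character 3 times.
For "cipher", step one produces "rehpic"; step two turns that into "rrreeehhhpppiiiccc".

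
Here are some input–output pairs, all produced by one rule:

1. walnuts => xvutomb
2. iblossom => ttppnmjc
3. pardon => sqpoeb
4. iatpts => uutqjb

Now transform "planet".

In each case the input is transformed by: shift every letter 1 place forward in the alphabet (wrapping around), then sort the characters into reverse alphabetical order.
Applying that to "planet" gives "uqomfb".

uqomfb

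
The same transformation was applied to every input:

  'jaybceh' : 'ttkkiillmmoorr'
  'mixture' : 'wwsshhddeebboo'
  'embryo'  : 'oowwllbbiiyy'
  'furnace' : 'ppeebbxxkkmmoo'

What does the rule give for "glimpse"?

In each case the input is transformed by: double every character, then shift every letter 10 places forward in the alphabet (wrapping around).
For "glimpse" the result is "qqvvsswwzzccoo".

qqvvsswwzzccoo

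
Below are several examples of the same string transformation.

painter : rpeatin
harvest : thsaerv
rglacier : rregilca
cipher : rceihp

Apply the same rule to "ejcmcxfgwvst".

tesjvcwmgcfx

Rule — take characters alternately from the front and the back (1st, last, 2nd, 2nd-last, ...), then swap each adjacent pair of characters (1↔2, 3↔4, ...).
Doing the same to "ejcmcxfgwvst": "tesjvcwmgcfx".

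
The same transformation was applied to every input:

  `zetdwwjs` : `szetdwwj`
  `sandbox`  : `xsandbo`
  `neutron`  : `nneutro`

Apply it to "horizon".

The rule is to move the last character to the front.
On "horizon" that produces "nhorizo".

nhorizo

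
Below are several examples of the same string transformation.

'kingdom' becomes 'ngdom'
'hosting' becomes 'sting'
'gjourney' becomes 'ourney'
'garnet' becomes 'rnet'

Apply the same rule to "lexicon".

xicon

Each output is the input with this applied: delete the first 2 characters.
Applying that to "lexicon" gives "xicon".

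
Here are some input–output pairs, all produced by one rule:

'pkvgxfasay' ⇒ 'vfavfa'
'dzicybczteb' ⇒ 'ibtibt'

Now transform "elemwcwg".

ecec

In each case the input is transformed by: keep one character in every 3, starting at position 3 (positions 3rd, 6th, 9th, ...), then write the whole string twice.
Applying both steps to "elemwcwg": "ec", then "ecec".
(Check on "dzicybczteb": → "ibt" → "ibtibt" ✓)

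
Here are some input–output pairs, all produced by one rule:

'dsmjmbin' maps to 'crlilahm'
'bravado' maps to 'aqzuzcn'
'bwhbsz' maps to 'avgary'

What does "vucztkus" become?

Rule — shift every letter 1 place backward in the alphabet (wrapping around).
For "vucztkus" the result is "utbysjtr".

utbysjtr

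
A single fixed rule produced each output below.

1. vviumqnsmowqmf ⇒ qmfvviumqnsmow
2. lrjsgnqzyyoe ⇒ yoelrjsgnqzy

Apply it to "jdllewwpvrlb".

rlbjdllewwpv

The rule is to move the last 3 characters to the front (rotate right by 3).
On "jdllewwpvrlb" that produces "rlbjdllewwpv".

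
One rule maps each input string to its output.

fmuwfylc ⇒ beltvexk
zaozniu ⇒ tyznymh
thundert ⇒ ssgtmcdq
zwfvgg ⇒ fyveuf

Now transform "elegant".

sdkdfzm

Rule — move the last character to the front, then shift every letter 1 place backward in the alphabet (wrapping around).
Starting from "elegant": after the first operation, "telegan"; after the second, "sdkdfzm".
(Check on "fmuwfylc": → "cfmuwfyl" → "beltvexk" ✓)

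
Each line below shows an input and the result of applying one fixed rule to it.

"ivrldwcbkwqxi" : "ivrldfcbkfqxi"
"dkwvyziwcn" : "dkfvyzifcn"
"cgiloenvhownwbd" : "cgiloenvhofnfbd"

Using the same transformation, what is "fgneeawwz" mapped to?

fgneeaffz

In each case the input is transformed by: replace every "w" with "f".
Applying that to "fgneeawwz" gives "fgneeaffz".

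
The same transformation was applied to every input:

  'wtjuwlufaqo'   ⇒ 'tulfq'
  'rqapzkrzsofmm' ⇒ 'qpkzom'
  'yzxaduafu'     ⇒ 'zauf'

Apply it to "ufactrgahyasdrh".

The rule is to keep every other character starting from the second (positions 2nd, 4th, 6th, ...).
"ufactrgahyasdrh" → "fcraysr".

fcraysr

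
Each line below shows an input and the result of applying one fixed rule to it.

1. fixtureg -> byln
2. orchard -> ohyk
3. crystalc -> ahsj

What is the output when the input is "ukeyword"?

Each output is the input with this applied: shift every letter 7 places forward in the alphabet (wrapping around), then keep only the last 4 characters.
On "ukeyword": the first step gives "brlfdvyk", and the second then gives "dvyk".
(Check on "fixtureg": → "mpeabyln" → "byln" ✓)

dvyk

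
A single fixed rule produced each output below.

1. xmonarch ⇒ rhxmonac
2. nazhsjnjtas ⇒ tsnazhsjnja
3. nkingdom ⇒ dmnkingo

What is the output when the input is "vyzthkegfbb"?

fbvyzthkegb

What's happening: move the last 2 characters to the front (rotate right by 2), then swap the first and last characters.
"vyzthkegfbb" → "bbvyzthkegf" → "fbvyzthkegb".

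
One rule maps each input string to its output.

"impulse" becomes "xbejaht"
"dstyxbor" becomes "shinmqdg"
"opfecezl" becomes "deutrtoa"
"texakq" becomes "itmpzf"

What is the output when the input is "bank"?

qpcz

The pattern: shift every letter 11 places backward in the alphabet (wrapping around).
For "bank" the result is "qpcz".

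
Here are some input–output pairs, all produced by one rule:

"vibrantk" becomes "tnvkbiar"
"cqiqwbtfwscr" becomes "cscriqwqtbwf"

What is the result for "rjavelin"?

ilrnajev

In each case the input is transformed by: move the last 3 characters to the front (rotate right by 3), then swap each adjacent pair of characters (1↔2, 3↔4, ...).
"rjavelin" → "ilrnajev".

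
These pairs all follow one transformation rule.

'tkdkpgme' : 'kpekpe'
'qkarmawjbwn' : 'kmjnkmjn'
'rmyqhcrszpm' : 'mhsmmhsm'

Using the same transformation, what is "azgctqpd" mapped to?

ztdztd

The rule is to keep one character in every 3, starting at position 2 (positions 2nd, 5th, 8th, ...), then write the whole string twice.
Working it through for "azgctqpd": intermediate "ztd", final "ztdztd".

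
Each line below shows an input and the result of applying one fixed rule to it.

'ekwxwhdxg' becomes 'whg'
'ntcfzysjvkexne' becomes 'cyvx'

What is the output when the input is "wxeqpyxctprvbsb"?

eytvb

The rule is to keep one character in every 3, starting at position 3 (positions 3rd, 6th, 9th, ...).
For "wxeqpyxctprvbsb" the result is "eytvb".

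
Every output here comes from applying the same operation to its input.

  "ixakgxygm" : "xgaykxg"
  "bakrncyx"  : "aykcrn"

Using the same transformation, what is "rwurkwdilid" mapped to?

wiulrikdw

What's happening: take characters alternately from the front and the back (1st, last, 2nd, 2nd-last, ...), then delete the first 2 characters.
Working it through for "rwurkwdilid": intermediate "rdwiulrikdw", final "wiulrikdw".
(Check on "ixakgxygm": → "imxgaykxg" → "xgaykxg" ✓)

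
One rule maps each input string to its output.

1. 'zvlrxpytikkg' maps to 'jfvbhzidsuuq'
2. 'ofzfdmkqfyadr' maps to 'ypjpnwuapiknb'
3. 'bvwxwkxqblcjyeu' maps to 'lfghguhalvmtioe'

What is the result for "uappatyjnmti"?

ekzzkditxwds

Looking at the pairs, the operation is to shift every letter 10 places forward in the alphabet (wrapping around).
For "uappatyjnmti" the result is "ekzzkditxwds".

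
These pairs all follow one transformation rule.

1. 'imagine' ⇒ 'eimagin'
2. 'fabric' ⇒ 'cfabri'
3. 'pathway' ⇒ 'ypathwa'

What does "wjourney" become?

Rule — move the last character to the front.
On "wjourney" that produces "ywjourne".

ywjourne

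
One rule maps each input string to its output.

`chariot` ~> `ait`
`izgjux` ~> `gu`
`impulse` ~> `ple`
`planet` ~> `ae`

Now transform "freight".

egt

What's happening: keep every other character starting from the first (positions 1st, 3rd, 5th, ...), then delete the first character.
For "freight", step one produces "fegt"; step two turns that into "egt".
(Check on "impulse": → "iple" → "ple" ✓)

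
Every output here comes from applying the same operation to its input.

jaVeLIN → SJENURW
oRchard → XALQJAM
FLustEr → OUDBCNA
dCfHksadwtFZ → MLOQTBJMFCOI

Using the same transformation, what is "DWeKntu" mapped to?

Looking at the pairs, the operation is to shift every letter 9 places forward in the alphabet (wrapping around), then convert every letter to uppercase.
On "DWeKntu": the first step gives "MFnTwcd", and the second then gives "MFNTWCD".

MFNTWCD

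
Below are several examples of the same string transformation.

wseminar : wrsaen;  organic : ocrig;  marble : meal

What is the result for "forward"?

The pattern: take characters alternately from the front and the back (1st, last, 2nd, 2nd-last, ...), then delete the last 2 characters.
Working it through for "forward": intermediate "fdorraw", final "fdorr".
(Check on "wseminar": → "wrsaenmi" → "wrsaen" ✓)

fdorr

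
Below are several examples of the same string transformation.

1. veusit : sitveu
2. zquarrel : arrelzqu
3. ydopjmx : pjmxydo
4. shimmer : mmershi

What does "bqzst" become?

stbqz

In each case the input is transformed by: move the first 3 characters to the end (rotate left by 3).
Doing the same to "bqzst": "stbqz".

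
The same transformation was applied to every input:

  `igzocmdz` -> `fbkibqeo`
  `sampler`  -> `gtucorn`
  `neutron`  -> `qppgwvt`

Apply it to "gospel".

In each case the input is transformed by: shift every letter 2 places forward in the alphabet (wrapping around), then move the last 2 characters to the front (rotate right by 2).
Starting from "gospel": after the first operation, "iqurgn"; after the second, "gniqur".

gniqur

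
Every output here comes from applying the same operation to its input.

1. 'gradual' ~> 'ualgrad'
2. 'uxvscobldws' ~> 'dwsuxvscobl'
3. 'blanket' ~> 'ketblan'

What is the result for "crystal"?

What's happening: move the last 3 characters to the front (rotate right by 3).
For "crystal" the result is "talcrys".

talcrys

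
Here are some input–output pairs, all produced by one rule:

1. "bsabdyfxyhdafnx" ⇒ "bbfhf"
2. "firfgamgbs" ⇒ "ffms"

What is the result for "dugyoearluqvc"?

dyauc

What's happening: keep one character in every 3, starting at position 1 (positions 1st, 4th, 7th, ...).
For "dugyoearluqvc" the result is "dyauc".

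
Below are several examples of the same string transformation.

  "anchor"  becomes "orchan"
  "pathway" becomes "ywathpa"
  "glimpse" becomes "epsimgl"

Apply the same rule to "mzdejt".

Looking at the pairs, the operation is to swap each adjacent pair of characters (1↔2, 3↔4, ...), then reverse the string.
Working it through for "mzdejt": intermediate "zmedtj", final "jtdemz".

jtdemz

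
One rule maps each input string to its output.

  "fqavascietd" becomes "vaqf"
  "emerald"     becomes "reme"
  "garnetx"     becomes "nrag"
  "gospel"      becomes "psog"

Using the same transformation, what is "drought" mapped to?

uord

The rule is to reverse the string, then keep only the last 4 characters.
Working it through for "drought": intermediate "thguord", final "uord".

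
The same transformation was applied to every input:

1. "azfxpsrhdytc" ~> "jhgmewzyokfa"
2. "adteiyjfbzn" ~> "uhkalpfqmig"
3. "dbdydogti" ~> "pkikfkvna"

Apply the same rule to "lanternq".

What's happening: shift every letter 7 places forward in the alphabet (wrapping around), then move the last character to the front.
For "lanternq", step one produces "shualyux"; step two turns that into "xshualyu".

xshualyu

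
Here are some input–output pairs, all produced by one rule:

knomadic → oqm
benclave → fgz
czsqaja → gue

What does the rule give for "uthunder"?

The pattern: shift every letter 4 places forward in the alphabet (wrapping around), then keep one character in every 3, starting at position 1 (positions 1st, 4th, 7th, ...).
Starting from "uthunder": after the first operation, "yxlyrhiv"; after the second, "yyi".
(Check on "benclave": → "firgpezi" → "fgz" ✓)

yyi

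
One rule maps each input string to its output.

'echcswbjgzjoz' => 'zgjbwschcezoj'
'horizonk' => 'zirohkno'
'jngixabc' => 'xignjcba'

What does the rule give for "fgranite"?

nargfeti

Looking at the pairs, the operation is to move the last 3 characters to the front (rotate right by 3), then reverse the string.
Doing the same to "fgranite": "nargfeti".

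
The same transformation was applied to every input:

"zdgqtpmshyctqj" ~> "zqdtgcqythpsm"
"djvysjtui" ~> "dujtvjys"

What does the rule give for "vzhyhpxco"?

In each case the input is transformed by: delete the last character, then take characters alternately from the front and the back (1st, last, 2nd, 2nd-last, ...).
On "vzhyhpxco": the first step gives "vzhyhpxc", and the second then gives "vczxhpyh".

vczxhpyh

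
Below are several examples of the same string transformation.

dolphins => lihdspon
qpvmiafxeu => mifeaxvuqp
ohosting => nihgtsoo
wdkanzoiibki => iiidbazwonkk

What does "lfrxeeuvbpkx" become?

The transformation: sort the characters into reverse alphabetical order, then swap the front and back halves of the string.
"lfrxeeuvbpkx" → "xxvurplkfeeb" → "lkfeebxxvurp".

lkfeebxxvurp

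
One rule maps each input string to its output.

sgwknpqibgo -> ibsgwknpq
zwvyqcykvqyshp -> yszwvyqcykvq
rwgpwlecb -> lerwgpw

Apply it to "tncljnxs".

jntncl

The transformation: delete the last 2 characters, then move the last 2 characters to the front (rotate right by 2).
Applying that to "tncljnxs" gives "jntncl".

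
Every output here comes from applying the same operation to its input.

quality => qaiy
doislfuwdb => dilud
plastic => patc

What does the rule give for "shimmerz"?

The transformation: keep every other character starting from the first (positions 1st, 3rd, 5th, ...).
Doing the same to "shimmerz": "simr".

simr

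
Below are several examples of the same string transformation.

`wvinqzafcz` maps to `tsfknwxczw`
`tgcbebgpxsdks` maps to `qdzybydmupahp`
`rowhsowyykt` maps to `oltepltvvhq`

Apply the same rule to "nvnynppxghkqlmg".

kskvkmmudehnijd

Looking at the pairs, the operation is to shift every letter 3 places backward in the alphabet (wrapping around).
So "nvnynppxghkqlmg" becomes "kskvkmmudehnijd".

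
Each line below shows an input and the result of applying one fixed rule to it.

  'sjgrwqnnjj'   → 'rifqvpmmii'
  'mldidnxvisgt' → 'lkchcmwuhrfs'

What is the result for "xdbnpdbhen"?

wcamocagdm

In each case the input is transformed by: shift every letter 1 place backward in the alphabet (wrapping around).
For "xdbnpdbhen" the result is "wcamocagdm".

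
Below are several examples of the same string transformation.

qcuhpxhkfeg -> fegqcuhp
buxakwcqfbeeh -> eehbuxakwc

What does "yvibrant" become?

antyv

What's happening: move the last 3 characters to the front (rotate right by 3), then delete the last 3 characters.
Starting from "yvibrant": after the first operation, "antyvibr"; after the second, "antyv".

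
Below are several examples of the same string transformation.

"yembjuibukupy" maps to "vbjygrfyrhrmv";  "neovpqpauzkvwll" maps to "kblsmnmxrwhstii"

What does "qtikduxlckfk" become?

Each output is the input with this applied: shift every letter 3 places backward in the alphabet (wrapping around).
On "qtikduxlckfk" that produces "nqfharuizhch".

nqfharuizhch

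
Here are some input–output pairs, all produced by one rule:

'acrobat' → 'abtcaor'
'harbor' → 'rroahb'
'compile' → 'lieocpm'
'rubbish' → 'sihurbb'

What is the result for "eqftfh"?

The pattern: swap each adjacent pair of characters (1↔2, 3↔4, ...), then move the last 3 characters to the front (rotate right by 3).
For "eqftfh", step one produces "qetfhf"; step two turns that into "fhfqet".

fhfqet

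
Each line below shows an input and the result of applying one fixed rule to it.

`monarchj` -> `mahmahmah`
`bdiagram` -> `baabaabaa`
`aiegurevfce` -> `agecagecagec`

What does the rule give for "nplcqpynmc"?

ncycncycncyc

The transformation: keep one character in every 3, starting at position 1 (positions 1st, 4th, 7th, ...), then write the whole string 3 times in a row.
For "nplcqpynmc", step one produces "ncyc"; step two turns that into "ncycncycncyc".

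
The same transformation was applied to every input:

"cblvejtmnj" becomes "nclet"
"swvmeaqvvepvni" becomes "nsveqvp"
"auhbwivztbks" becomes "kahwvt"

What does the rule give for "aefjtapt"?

The rule is to move the last 3 characters to the front (rotate right by 3), then keep every other character starting from the second (positions 2nd, 4th, 6th, ...).
For "aefjtapt", step one produces "aptaefjt"; step two turns that into "paft".
(Check on "auhbwivztbks": → "bksauhbwivzt" → "kahwvt" ✓)

paft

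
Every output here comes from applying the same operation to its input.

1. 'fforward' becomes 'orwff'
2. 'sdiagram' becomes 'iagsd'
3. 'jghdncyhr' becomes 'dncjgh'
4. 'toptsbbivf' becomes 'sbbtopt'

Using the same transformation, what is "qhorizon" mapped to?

oriqh

The transformation: delete the last 3 characters, then move the last 3 characters to the front (rotate right by 3).
Starting from "qhorizon": after the first operation, "qhori"; after the second, "oriqh".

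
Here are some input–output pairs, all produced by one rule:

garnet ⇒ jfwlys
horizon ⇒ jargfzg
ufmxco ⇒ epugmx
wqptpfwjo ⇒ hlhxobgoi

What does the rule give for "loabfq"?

The transformation: shift every letter 8 places backward in the alphabet (wrapping around), then move the first 2 characters to the end (rotate left by 2).
"loabfq" → "dgstxi" → "stxidg".

stxidg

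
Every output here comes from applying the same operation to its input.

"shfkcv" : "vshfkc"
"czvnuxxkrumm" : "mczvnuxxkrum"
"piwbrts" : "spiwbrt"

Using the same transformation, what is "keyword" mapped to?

dkeywor

What's happening: move the last character to the front.
So "keyword" becomes "dkeywor".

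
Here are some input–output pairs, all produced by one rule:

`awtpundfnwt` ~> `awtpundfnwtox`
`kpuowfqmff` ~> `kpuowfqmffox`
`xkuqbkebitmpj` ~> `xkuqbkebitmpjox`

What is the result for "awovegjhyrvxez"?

awovegjhyrvxezox

Rule — append "ox".
For "awovegjhyrvxez" the result is "awovegjhyrvxezox".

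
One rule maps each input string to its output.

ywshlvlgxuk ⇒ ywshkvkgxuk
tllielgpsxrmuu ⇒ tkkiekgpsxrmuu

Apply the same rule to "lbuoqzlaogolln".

kbuoqzkaogokkn

Rule — replace every "l" with "k".
On "lbuoqzlaogolln" that produces "kbuoqzkaogokkn".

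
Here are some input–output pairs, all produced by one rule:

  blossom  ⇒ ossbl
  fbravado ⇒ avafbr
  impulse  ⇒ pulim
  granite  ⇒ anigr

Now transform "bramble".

Each output is the input with this applied: delete the last 2 characters, then move the last 3 characters to the front (rotate right by 3).
Starting from "bramble": after the first operation, "bramb"; after the second, "ambbr".

ambbr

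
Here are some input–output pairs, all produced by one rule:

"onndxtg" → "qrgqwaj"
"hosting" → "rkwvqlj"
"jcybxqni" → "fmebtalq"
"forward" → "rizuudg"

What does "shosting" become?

The rule is to swap each adjacent pair of characters (1↔2, 3↔4, ...), then shift every letter 3 places forward in the alphabet (wrapping around).
For "shosting", step one produces "hssoitgn"; step two turns that into "kvvrlwjq".

kvvrlwjq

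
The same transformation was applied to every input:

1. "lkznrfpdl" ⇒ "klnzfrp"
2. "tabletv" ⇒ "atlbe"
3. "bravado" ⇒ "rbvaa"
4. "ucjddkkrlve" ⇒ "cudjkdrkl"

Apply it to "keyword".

Each output is the input with this applied: delete the last 2 characters, then swap each adjacent pair of characters (1↔2, 3↔4, ...).
"keyword" → "keywo" → "ekwyo".
(Check on "lkznrfpdl": → "lkznrfp" → "klnzfrp" ✓)

ekwyo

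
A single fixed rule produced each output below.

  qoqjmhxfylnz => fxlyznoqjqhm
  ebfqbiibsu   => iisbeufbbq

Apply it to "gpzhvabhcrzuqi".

chzrqugizpvhba

In each case the input is transformed by: swap the front and back halves of the string, then swap each adjacent pair of characters (1↔2, 3↔4, ...).
Applying both steps to "gpzhvabhcrzuqi": "hcrzuqigpzhvab", then "chzrqugizpvhba".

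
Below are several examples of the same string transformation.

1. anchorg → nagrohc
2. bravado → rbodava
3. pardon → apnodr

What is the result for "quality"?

In each case the input is transformed by: reverse the string, then move the last 2 characters to the front (rotate right by 2).
Starting from "quality": after the first operation, "ytilauq"; after the second, "uqytila".

uqytila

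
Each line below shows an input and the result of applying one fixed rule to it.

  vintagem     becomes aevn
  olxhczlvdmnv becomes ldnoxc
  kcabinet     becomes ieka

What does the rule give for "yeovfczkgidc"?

The rule is to swap the front and back halves of the string, then keep every other character starting from the first (positions 1st, 3rd, 5th, ...).
"yeovfczkgidc" → "zkgidcyeovfc" → "zgdyof".

zgdyof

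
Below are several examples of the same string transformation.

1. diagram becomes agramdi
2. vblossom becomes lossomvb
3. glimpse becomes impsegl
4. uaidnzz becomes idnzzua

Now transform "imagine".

agineim

In each case the input is transformed by: move the first 2 characters to the end (rotate left by 2).
Doing the same to "imagine": "agineim".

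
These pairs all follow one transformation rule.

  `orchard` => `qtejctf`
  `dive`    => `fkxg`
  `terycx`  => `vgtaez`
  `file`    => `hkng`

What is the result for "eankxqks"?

gcpmzsmu

The pattern: shift every letter 2 places forward in the alphabet (wrapping around).
Applying that to "eankxqks" gives "gcpmzsmu".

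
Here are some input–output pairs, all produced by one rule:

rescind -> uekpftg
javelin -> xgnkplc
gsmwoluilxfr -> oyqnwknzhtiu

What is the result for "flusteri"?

wuvgtkhn

Rule — move the first 2 characters to the end (rotate left by 2), then shift every letter 2 places forward in the alphabet (wrapping around).
"flusteri" → "usterifl" → "wuvgtkhn".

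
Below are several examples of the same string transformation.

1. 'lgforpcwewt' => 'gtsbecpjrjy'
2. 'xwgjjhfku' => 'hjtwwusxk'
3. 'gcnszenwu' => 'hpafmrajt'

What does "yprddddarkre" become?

Rule — shift every letter 13 places forward in the alphabet (wrapping around) — i.e. ROT13, then swap the first and last characters.
Starting from "yprddddarkre": after the first operation, "lceqqqqnexer"; after the second, "rceqqqqnexel".

rceqqqqnexel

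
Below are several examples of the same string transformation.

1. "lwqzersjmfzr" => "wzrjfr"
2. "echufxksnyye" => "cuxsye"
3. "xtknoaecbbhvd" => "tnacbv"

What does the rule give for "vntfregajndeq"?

The rule is to keep every other character starting from the second (positions 2nd, 4th, 6th, ...).
"vntfregajndeq" → "nfeane".

nfeane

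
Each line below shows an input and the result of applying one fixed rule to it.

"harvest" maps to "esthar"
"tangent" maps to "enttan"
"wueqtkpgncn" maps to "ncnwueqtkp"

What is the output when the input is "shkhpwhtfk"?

tfkshkhpw

The pattern: move the last 3 characters to the front (rotate right by 3), then delete the last character.
So "shkhpwhtfk" becomes "tfkshkhpw".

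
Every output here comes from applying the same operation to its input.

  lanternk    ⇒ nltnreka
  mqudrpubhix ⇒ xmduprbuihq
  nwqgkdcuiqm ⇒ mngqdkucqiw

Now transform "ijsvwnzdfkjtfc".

fivsnwdzkftjcj

Rule — swap each adjacent pair of characters (1↔2, 3↔4, ...), then swap the first and last characters.
On "ijsvwnzdfkjtfc": the first step gives "jivsnwdzkftjcf", and the second then gives "fivsnwdzkftjcj".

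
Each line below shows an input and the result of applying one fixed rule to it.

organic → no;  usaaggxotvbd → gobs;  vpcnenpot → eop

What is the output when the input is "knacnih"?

Rule — move the first 3 characters to the end (rotate left by 3), then keep one character in every 3, starting at position 2 (positions 2nd, 5th, 8th, ...).
Applying both steps to "knacnih": "cnihkna", then "nk".
(Check on "usaaggxotvbd": → "aggxotvbdusa" → "gobs" ✓)

nk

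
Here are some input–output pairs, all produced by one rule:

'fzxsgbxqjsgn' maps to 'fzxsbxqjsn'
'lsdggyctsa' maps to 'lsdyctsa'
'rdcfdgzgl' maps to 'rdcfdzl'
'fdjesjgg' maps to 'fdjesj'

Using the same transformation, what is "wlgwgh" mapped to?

wlwh

In each case the input is transformed by: remove every "g".
Applying that to "wlgwgh" gives "wlwh".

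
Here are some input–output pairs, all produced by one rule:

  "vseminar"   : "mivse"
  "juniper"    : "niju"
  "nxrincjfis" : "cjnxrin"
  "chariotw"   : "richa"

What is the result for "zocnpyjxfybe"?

xfzocnpyj

The pattern: delete the last 3 characters, then move the last 2 characters to the front (rotate right by 2).
On "zocnpyjxfybe": the first step gives "zocnpyjxf", and the second then gives "xfzocnpyj".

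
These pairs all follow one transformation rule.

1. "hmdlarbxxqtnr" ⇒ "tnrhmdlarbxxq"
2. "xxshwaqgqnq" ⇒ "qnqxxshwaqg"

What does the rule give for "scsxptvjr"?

vjrscsxpt

The transformation: move the last 3 characters to the front (rotate right by 3).
"scsxptvjr" → "vjrscsxpt".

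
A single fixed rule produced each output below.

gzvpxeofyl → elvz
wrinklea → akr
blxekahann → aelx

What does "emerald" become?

aer

Rule — sort the characters into alphabetical order, then keep one character in every 3, starting at position 1 (positions 1st, 4th, 7th, ...).
Applying both steps to "emerald": "adeelmr", then "aer".
(Check on "gzvpxeofyl": → "efglopvxyz" → "elvz" ✓)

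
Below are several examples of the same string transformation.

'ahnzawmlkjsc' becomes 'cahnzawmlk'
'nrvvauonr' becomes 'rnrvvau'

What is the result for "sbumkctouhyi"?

isbumkctou

In each case the input is transformed by: move the last 3 characters to the front (rotate right by 3), then delete the first 2 characters.
For "sbumkctouhyi", step one produces "hyisbumkctou"; step two turns that into "isbumkctou".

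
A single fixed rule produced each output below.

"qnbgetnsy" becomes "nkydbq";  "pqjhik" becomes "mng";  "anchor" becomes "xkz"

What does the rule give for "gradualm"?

In each case the input is transformed by: delete the last 3 characters, then shift every letter 3 places backward in the alphabet (wrapping around).
On "gradualm": the first step gives "gradu", and the second then gives "doxar".

doxar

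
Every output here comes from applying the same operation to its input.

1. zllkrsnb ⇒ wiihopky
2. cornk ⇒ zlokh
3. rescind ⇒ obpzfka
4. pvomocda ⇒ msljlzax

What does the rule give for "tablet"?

qxyibq

Rule — shift every letter 3 places backward in the alphabet (wrapping around).
"tablet" → "qxyibq".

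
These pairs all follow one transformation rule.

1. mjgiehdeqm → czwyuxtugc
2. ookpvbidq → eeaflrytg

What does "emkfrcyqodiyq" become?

Rule — shift every letter 10 places backward in the alphabet (wrapping around).
Doing the same to "emkfrcyqodiyq": "ucavhsogetyog".

ucavhsogetyog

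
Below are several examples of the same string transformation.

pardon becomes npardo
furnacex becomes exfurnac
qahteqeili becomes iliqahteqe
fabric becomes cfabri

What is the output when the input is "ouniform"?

rmounifo

Looking at the pairs, the operation is to swap the front and back halves of the string, then move the first 2 characters to the end (rotate left by 2).
"ouniform" → "formouni" → "rmounifo".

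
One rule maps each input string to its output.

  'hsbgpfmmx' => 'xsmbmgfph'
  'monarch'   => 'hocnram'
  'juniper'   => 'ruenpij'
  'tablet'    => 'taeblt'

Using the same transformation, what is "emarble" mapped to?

Looking at the pairs, the operation is to take characters alternately from the front and the back (1st, last, 2nd, 2nd-last, ...), then move the first character to the end.
Starting from "emarble": after the first operation, "eemlabr"; after the second, "emlabre".

emlabre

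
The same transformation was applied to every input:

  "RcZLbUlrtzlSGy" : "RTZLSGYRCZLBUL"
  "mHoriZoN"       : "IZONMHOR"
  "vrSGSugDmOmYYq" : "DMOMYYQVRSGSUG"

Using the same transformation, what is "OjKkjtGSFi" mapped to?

TGSFIOJKKJ

In each case the input is transformed by: swap the front and back halves of the string, then convert every letter to uppercase.
Applying both steps to "OjKkjtGSFi": "tGSFiOjKkj", then "TGSFIOJKKJ".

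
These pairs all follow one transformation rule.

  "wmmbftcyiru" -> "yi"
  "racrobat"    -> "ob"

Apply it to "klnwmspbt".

sp

The rule is to move the last 2 characters to the front (rotate right by 2), then keep only the last 2 characters.
Applying both steps to "klnwmspbt": "btklnwmsp", then "sp".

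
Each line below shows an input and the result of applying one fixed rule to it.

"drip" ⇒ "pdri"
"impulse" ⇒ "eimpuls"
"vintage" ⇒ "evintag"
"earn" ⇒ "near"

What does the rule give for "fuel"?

lfue

The pattern: move the last character to the front.
"fuel" → "lfue".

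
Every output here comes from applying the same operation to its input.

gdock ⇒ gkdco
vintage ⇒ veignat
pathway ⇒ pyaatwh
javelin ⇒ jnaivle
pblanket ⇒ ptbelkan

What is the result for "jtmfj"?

Looking at the pairs, the operation is to take characters alternately from the front and the back (1st, last, 2nd, 2nd-last, ...).
On "jtmfj" that produces "jjtfm".

jjtfm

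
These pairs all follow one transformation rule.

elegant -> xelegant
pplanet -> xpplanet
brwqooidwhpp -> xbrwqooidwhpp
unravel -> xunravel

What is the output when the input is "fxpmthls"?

xfxpmthls

The pattern: prepend "x".
For "fxpmthls" the result is "xfxpmthls".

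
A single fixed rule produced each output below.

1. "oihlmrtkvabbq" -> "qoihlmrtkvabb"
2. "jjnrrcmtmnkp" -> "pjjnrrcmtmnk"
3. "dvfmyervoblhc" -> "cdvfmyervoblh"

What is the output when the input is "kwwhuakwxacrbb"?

Each output is the input with this applied: move the last character to the front.
"kwwhuakwxacrbb" → "bkwwhuakwxacrb".

bkwwhuakwxacrb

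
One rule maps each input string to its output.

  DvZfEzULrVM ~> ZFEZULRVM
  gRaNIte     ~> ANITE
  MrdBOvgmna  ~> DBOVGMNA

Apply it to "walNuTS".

Rule — delete the first 2 characters, then convert every letter to uppercase.
"walNuTS" → "LNUTS".
(Check on "gRaNIte": → "aNIte" → "ANITE" ✓)

LNUTS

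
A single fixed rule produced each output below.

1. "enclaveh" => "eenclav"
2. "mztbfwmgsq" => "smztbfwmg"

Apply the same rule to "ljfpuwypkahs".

hljfpuwypka

What's happening: delete the last character, then move the last character to the front.
On "ljfpuwypkahs" that produces "hljfpuwypka".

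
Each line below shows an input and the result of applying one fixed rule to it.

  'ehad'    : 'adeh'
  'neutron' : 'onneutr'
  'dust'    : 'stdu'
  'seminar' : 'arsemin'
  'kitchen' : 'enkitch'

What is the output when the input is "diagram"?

amdiagr

What's happening: move the last 2 characters to the front (rotate right by 2).
For "diagram" the result is "amdiagr".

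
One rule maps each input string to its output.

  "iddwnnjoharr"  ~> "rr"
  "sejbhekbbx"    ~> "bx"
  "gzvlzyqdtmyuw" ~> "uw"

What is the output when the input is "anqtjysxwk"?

wk

The transformation: keep only the last 2 characters.
So "anqtjysxwk" becomes "wk".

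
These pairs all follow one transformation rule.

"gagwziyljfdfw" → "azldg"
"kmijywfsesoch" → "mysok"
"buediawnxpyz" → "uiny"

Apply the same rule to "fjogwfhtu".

The transformation: move the first character to the end, then keep one character in every 3, starting at position 1 (positions 1st, 4th, 7th, ...).
On "fjogwfhtu": the first step gives "jogwfhtuf", and the second then gives "jwt".

jwt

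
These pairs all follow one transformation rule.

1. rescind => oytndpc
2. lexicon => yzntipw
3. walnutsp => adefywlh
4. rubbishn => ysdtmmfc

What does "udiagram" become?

The transformation: shift every letter 11 places forward in the alphabet (wrapping around), then reverse the string.
So "udiagram" becomes "xlcrltof".

xlcrltof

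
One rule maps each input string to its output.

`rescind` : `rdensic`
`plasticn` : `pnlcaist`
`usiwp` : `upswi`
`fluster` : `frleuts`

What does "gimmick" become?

gkicmim

The rule is to take characters alternately from the front and the back (1st, last, 2nd, 2nd-last, ...).
Doing the same to "gimmick": "gkicmim".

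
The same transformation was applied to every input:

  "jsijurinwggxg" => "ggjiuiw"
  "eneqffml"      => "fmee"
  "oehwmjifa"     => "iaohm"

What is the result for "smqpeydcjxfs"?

Looking at the pairs, the operation is to keep every other character starting from the first (positions 1st, 3rd, 5th, ...), then move the last 2 characters to the front (rotate right by 2).
Working it through for "smqpeydcjxfs": intermediate "sqedjf", final "jfsqed".

jfsqed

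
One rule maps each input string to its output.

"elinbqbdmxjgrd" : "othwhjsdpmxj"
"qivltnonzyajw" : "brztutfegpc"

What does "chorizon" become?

Rule — shift every letter 6 places forward in the alphabet (wrapping around), then delete the first 2 characters.
"chorizon" → "inuxofut" → "uxofut".

uxofut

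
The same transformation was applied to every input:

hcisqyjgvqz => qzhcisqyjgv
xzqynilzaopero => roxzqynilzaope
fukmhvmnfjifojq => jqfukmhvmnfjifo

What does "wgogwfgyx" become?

The rule is to move the last 2 characters to the front (rotate right by 2).
Applying that to "wgogwfgyx" gives "yxwgogwfg".

yxwgogwfg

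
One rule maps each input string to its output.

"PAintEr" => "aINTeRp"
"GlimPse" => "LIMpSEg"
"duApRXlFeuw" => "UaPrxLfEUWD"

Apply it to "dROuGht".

roUgHTD

In each case the input is transformed by: flip the case of every letter, then move the first character to the end.
For "dROuGht", step one produces "DroUgHT"; step two turns that into "roUgHTD".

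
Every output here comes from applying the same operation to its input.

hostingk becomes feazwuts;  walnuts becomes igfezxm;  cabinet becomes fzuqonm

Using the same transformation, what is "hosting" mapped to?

Each output is the input with this applied: sort the characters into reverse alphabetical order, then shift every letter 12 places forward in the alphabet (wrapping around).
On "hosting": the first step gives "tsonihg", and the second then gives "feazuts".

feazuts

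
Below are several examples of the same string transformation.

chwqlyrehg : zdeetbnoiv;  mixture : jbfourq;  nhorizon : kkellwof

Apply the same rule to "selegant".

The rule is to take characters alternately from the front and the back (1st, last, 2nd, 2nd-last, ...), then shift every letter 3 places backward in the alphabet (wrapping around).
On "selegant": the first step gives "stenlaeg", and the second then gives "pqbkixbd".

pqbkixbd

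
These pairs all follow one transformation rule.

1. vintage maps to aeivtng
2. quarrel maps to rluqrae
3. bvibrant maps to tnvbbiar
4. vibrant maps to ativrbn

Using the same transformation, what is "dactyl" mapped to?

In each case the input is transformed by: swap each adjacent pair of characters (1↔2, 3↔4, ...), then move the last 2 characters to the front (rotate right by 2).
"dactyl" → "lyadtc".

lyadtc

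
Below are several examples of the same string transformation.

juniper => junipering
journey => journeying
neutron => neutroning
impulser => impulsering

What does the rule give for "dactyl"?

dactyling

Rule — append "ing".
"dactyl" → "dactyling".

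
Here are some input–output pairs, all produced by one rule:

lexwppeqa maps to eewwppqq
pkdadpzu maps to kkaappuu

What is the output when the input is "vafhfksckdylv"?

What's happening: keep every other character starting from the second (positions 2nd, 4th, 6th, ...), then double every character.
Applying both steps to "vafhfksckdylv": "ahkcdl", then "aahhkkccddll".

aahhkkccddll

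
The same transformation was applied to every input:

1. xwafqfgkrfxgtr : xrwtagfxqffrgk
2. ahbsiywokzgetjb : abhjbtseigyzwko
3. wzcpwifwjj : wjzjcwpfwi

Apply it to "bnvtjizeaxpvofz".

bznfvotvjpixzae

The transformation: take characters alternately from the front and the back (1st, last, 2nd, 2nd-last, ...).
For "bnvtjizeaxpvofz" the result is "bznfvotvjpixzae".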